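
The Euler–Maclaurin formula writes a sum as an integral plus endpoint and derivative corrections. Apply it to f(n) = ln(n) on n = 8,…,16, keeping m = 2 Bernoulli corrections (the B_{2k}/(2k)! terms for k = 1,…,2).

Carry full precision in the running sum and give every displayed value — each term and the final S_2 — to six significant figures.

The integral term ∫_8^16 ln(x) dx = 19.7259.
Endpoint term: (f(8) + f(16))/2 = (2.07944 + 2.77259)/2 = 2.42602.
Running total after boundary: 22.1519.
Correction k=1: B_{2}/2! · (f^{(1)}(16) − f^{(1)}(8)) = 1/12 · (0.0625000 − 0.125000) = -0.00520833.
After k=1: 22.1467.
Correction k=2: B_{4}/4! · (f^{(3)}(16) − f^{(3)}(8)) = −1/720 · (0.000488281 − 0.00390625) = 4.74718e-06.

S_2 ≈ 22.1467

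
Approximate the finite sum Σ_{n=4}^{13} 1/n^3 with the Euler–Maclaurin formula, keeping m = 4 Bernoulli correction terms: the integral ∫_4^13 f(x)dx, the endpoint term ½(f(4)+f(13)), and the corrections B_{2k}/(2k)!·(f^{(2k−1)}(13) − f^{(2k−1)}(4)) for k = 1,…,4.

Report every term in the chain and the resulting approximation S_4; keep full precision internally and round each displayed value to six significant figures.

∫_4^13 1/x^3 dx evaluates to 0.0282914.
Endpoint term: (f(4) + f(13))/2 = (0.0156250 + 0.000455166)/2 = 0.00804008.
So far: 0.0363315.
k=1: B_{2}/(2)! × [f^{(1)}(13) − f^{(1)}(4)] = 1/12 × (-0.000105038 − (-0.0117188)) = 0.000967809.
Partial sum through k=1: 0.0372993.
k=2: B_{4}/(4)! × [f^{(3)}(13) − f^{(3)}(4)] = −1/720 × (-1.24306e-05 − (-0.0146484)) = -2.03278e-05.
Partial sum through k=2: 0.0372790.
k=3: B_{6}/(6)! × [f^{(5)}(13) − f^{(5)}(4)] = 1/30240 × (-3.08925e-06 − (-0.0384521)) = 1.27146e-06.
Partial sum through k=3: 0.0372803.
k=4: B_{8}/(8)! × [f^{(7)}(13) − f^{(7)}(4)] = −1/1209600 × (-1.31613e-06 − (-0.173035)) = -1.43050e-07.

S_4 ≈ 0.0372801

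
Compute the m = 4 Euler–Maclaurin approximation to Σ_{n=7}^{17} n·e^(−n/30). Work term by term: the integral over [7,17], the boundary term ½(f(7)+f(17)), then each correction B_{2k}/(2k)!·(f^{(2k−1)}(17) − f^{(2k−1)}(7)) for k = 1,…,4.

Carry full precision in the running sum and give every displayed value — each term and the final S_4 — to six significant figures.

S_4 ≈ 86.5087

∫_7^17 x·e^(−x/30) dx evaluates to 78.9441.
½[f(7) + f(17)] = ½[5.54323 + 9.64603] = 7.59463.
Running total after boundary: 86.5388.
Correction k=1: B_{2}/2! · (f^{(1)}(17) − f^{(1)}(7)) = 1/12 · (0.245879 − 0.607115) = -0.0301030.
After k=1: 86.5087.
Correction k=2: B_{4}/4! · (f^{(3)}(17) − f^{(3)}(7)) = −1/720 · (0.00153412 − 0.00243433) = 1.25029e-06.
After k=2: 86.5087.
Correction k=3: B_{6}/6! · (f^{(5)}(17) − f^{(5)}(7)) = 1/30240 · (3.10560e-06 − 4.66009e-06) = -5.14052e-11.
After k=3: 86.5087.
Correction k=4: B_{8}/8! · (f^{(7)}(17) − f^{(7)}(7)) = −1/1209600 · (5.00735e-09 − 7.35042e-09) = 1.93705e-15.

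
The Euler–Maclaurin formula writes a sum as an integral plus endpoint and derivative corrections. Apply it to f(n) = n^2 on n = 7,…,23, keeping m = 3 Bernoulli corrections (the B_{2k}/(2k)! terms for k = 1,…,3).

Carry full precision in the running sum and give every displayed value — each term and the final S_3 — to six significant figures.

S_3 ≈ 4233.00

∫_7^23 x^2 dx evaluates to 3941.33.
Boundary: ½(f(7) + f(23)) = ½(49.0000 + 529.000) = 289.000.
So far: 4230.33.
Correction k=1: B_{2}/2! · (f^{(1)}(23) − f^{(1)}(7)) = 1/12 · (46.0000 − 14.0000) = 2.66667.
After k=1: 4233.00.
Correction k=2: B_{4}/4! · (f^{(3)}(23) − f^{(3)}(7)) = −1/720 · (0.00000 − 0.00000) = 0.00000.
After k=2: 4233.00.
Correction k=3: B_{6}/6! · (f^{(5)}(23) − f^{(5)}(7)) = 1/30240 · (0.00000 − 0.00000) = 0.00000.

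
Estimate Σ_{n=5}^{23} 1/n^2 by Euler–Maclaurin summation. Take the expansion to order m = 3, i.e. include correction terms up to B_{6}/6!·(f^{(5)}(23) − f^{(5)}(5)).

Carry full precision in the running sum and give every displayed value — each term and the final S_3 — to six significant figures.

S_3 ≈ 0.178776

The integral term ∫_5^23 1/x^2 dx = 0.156522.
Boundary: ½(f(5) + f(23)) = ½(0.0400000 + 0.00189036) = 0.0209452.
Integral + boundary = 0.177467.
k=1: B_{2}/(2)! × [f^{(1)}(23) − f^{(1)}(5)] = 1/12 × (-0.000164379 − (-0.0160000)) = 0.00131964.
After k=1: 0.178787.
k=2: B_{4}/(4)! × [f^{(3)}(23) − f^{(3)}(5)] = −1/720 × (-3.72883e-06 − (-0.00768000)) = -1.06615e-05.
After k=2: 0.178776.
k=3: B_{6}/(6)! × [f^{(5)}(23) − f^{(5)}(5)] = 1/30240 × (-2.11465e-07 − (-0.00921600)) = 3.04755e-07.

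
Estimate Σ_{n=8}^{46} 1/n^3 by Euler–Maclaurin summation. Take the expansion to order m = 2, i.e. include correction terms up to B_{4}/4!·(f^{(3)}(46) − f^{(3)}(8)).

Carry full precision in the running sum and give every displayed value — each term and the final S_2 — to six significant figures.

S_2 ≈ 0.00861857

The integral term ∫_8^46 1/x^3 dx = 0.00757621.
½[f(8) + f(46)] = ½[0.00195312 + 1.02737e-05] = 0.000981699.
Integral + boundary = 0.00855790.
Correction k=1: B_{2}/2! · (f^{(1)}(46) − f^{(1)}(8)) = 1/12 · (-6.70023e-07 − (-0.000732422)) = 6.09793e-05.
Partial sum through k=1: 0.00861888.
Correction k=2: B_{4}/4! · (f^{(3)}(46) − f^{(3)}(8)) = −1/720 · (-6.33292e-09 − (-0.000228882)) = -3.17883e-07.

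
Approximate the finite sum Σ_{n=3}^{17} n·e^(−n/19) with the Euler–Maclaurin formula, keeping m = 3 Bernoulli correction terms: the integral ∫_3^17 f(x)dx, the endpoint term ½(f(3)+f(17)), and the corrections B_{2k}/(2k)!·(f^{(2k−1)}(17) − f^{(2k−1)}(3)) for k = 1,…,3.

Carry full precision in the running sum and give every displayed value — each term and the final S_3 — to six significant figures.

S_3 ≈ 82.0843

The integral term ∫_3^17 x·e^(−x/19) dx = 77.3856.
½[f(3) + f(17)] = ½[2.56182 + 6.94816] = 4.75499.
Running total after boundary: 82.1406.
Order-1 term: 1/12 · (0.0430226 − 0.719107) = -0.0563404.
Partial sum through k=1: 82.0843.
Order-2 term: −1/720 · (0.00238353 − 0.00672295) = 6.02698e-06.
Partial sum through k=2: 82.0843.
Order-3 term: 1/30240 · (1.28750e-05 − 3.17283e-05) = -6.23456e-10.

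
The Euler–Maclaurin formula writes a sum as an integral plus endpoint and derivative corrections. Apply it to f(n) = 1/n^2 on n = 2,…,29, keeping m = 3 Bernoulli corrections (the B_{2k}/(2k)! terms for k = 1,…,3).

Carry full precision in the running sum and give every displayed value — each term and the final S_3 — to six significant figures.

S_3 ≈ 0.611083

∫_2^29 1/x^2 dx evaluates to 0.465517.
Boundary: ½(f(2) + f(29)) = ½(0.250000 + 0.00118906) = 0.125595.
Integral + boundary = 0.591112.
Correction k=1: B_{2}/2! · (f^{(1)}(29) − f^{(1)}(2)) = 1/12 · (-8.20042e-05 − (-0.250000)) = 0.0208265.
Running total after k=1: 0.611938.
Correction k=2: B_{4}/4! · (f^{(3)}(29) − f^{(3)}(2)) = −1/720 · (-1.17010e-06 − (-0.750000)) = -0.00104167.
Running total after k=2: 0.610897.
Correction k=3: B_{6}/6! · (f^{(5)}(29) − f^{(5)}(2)) = 1/30240 · (-4.17394e-08 − (-5.62500)) = 0.000186012.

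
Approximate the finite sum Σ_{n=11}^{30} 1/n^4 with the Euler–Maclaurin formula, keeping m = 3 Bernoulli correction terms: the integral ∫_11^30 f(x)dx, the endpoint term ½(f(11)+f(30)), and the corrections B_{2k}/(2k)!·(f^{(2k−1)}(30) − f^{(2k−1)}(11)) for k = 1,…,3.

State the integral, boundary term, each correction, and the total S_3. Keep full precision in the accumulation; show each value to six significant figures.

Integral: ∫_11^30 1/x^4 dx = 0.000238093.
Boundary: ½(f(11) + f(30)) = ½(6.83013e-05 + 1.23457e-06) = 3.47680e-05.
Running total after boundary: 0.000272861.
Order-1 term: 1/12 · (-1.64609e-07 − (-2.48369e-05)) = 2.05602e-06.
After k=1: 0.000274917.
Order-2 term: −1/720 · (-5.48697e-09 − (-6.15790e-06)) = -8.54501e-09.
After k=2: 0.000274908.
Order-3 term: 1/30240 · (-3.41411e-10 − (-2.84994e-06)) = 9.42326e-11.

S_3 ≈ 0.000274908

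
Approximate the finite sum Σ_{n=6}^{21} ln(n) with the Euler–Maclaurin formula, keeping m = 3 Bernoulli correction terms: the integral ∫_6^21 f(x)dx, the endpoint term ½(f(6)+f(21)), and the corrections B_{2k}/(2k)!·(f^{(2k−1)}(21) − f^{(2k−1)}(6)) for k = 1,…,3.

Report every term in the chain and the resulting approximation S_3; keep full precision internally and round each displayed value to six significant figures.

Integral: ∫_6^21 ln(x) dx = 38.1844.
Endpoint term: (f(6) + f(21))/2 = (1.79176 + 3.04452)/2 = 2.41814.
So far: 40.6026.
k=1: B_{2}/(2)! × [f^{(1)}(21) − f^{(1)}(6)] = 1/12 × (0.0476190 − 0.166667) = -0.00992063.
Running total after k=1: 40.5926.
k=2: B_{4}/(4)! × [f^{(3)}(21) − f^{(3)}(6)] = −1/720 × (0.000215959 − 0.00925926) = 1.25601e-05.
Running total after k=2: 40.5926.
k=3: B_{6}/(6)! × [f^{(5)}(21) − f^{(5)}(6)] = 1/30240 × (5.87645e-06 − 0.00308642) = -1.01870e-07.

S_3 ≈ 40.5926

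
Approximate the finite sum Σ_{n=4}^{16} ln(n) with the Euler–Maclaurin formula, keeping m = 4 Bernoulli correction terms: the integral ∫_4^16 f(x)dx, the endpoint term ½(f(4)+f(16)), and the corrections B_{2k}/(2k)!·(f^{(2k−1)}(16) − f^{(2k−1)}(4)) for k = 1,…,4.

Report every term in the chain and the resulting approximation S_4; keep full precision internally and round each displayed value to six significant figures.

∫_4^16 ln(x) dx evaluates to 26.8162.
Endpoint term: (f(4) + f(16))/2 = (1.38629 + 2.77259)/2 = 2.07944.
Running total after boundary: 28.8957.
k=1: B_{2}/(2)! × [f^{(1)}(16) − f^{(1)}(4)] = 1/12 × (0.0625000 − 0.250000) = -0.0156250.
Partial sum through k=1: 28.8801.
k=2: B_{4}/(4)! × [f^{(3)}(16) − f^{(3)}(4)] = −1/720 × (0.000488281 − 0.0312500) = 4.27246e-05.
Partial sum through k=2: 28.8801.
k=3: B_{6}/(6)! × [f^{(5)}(16) − f^{(5)}(4)] = 1/30240 × (2.28882e-05 − 0.0234375) = -7.74293e-07.
Partial sum through k=3: 28.8801.
k=4: B_{8}/(8)! × [f^{(7)}(16) − f^{(7)}(4)] = −1/1209600 × (2.68221e-06 − 0.0439453) = 3.63282e-08.

S_4 ≈ 28.8801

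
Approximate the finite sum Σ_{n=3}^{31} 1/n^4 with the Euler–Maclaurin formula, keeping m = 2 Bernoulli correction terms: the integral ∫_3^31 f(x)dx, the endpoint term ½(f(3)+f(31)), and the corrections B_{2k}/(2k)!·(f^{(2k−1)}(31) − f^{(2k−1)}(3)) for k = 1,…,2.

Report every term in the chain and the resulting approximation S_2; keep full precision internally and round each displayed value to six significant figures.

S_2 ≈ 0.0198034

∫_3^31 1/x^4 dx evaluates to 0.0123345.
Boundary: ½(f(3) + f(31)) = ½(0.0123457 + 1.08281e-06) = 0.00617338.
So far: 0.0185079.
Correction k=1: B_{2}/2! · (f^{(1)}(31) − f^{(1)}(3)) = 1/12 · (-1.39718e-07 − (-0.0164609)) = 0.00137173.
Partial sum through k=1: 0.0198796.
Correction k=2: B_{4}/4! · (f^{(3)}(31) − f^{(3)}(3)) = −1/720 · (-4.36164e-09 − (-0.0548697)) = -7.62079e-05.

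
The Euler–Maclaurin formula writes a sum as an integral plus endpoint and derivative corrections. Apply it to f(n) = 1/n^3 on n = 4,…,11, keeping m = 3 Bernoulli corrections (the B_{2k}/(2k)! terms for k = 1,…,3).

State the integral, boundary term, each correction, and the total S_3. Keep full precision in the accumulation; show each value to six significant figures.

Integral: ∫_4^11 1/x^3 dx = 0.0271178.
Boundary: ½(f(4) + f(11)) = ½(0.0156250 + 0.000751315) = 0.00818816.
So far: 0.0353059.
Order-1 term: 1/12 · (-0.000204904 − (-0.0117188)) = 0.000959487.
Running total after k=1: 0.0362654.
Order-2 term: −1/720 · (-3.38684e-05 − (-0.0146484)) = -2.02980e-05.
Running total after k=2: 0.0362451.
Order-3 term: 1/30240 · (-1.17560e-05 − (-0.0384521)) = 1.27118e-06.

S_3 ≈ 0.0362464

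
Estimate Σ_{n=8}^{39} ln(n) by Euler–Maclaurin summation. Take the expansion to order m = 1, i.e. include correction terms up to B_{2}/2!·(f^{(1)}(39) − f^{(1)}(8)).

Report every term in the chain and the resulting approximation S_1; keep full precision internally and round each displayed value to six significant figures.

S_1 ≈ 98.1066

∫_8^39 ln(x) dx evaluates to 95.2434.
½[f(8) + f(39)] = ½[2.07944 + 3.66356] = 2.87150.
Running total after boundary: 98.1149.
Correction k=1: B_{2}/2! · (f^{(1)}(39) − f^{(1)}(8)) = 1/12 · (0.0256410 − 0.125000) = -0.00827991.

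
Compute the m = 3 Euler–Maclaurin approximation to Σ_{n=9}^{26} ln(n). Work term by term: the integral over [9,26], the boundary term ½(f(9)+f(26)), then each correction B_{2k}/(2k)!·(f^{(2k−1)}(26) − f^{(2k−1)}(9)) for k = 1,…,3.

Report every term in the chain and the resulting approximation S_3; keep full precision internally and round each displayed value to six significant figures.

S_3 ≈ 50.6571

∫_9^26 ln(x) dx evaluates to 47.9355.
Boundary: ½(f(9) + f(26)) = ½(2.19722 + 3.25810) = 2.72766.
Running total after boundary: 50.6631.
k=1: B_{2}/(2)! × [f^{(1)}(26) − f^{(1)}(9)] = 1/12 × (0.0384615 − 0.111111) = -0.00605413.
Running total after k=1: 50.6571.
k=2: B_{4}/(4)! × [f^{(3)}(26) − f^{(3)}(9)] = −1/720 × (0.000113792 − 0.00274348) = 3.65235e-06.
Running total after k=2: 50.6571.
k=3: B_{6}/(6)! × [f^{(5)}(26) − f^{(5)}(9)] = 1/30240 × (2.01997e-06 − 0.000406442) = -1.33737e-08.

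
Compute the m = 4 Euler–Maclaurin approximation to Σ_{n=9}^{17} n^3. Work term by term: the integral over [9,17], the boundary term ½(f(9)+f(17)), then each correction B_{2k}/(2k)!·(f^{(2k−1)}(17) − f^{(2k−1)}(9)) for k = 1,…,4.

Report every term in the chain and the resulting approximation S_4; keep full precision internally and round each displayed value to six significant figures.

The integral term ∫_9^17 x^3 dx = 19240.0.
½[f(9) + f(17)] = ½[729.000 + 4913.00] = 2821.00.
Integral + boundary = 22061.0.
Order-1 term: 1/12 · (867.000 − 243.000) = 52.0000.
After k=1: 22113.0.
Order-2 term: −1/720 · (6.00000 − 6.00000) = 0.00000.
After k=2: 22113.0.
Order-3 term: 1/30240 · (0.00000 − 0.00000) = 0.00000.
After k=3: 22113.0.
Order-4 term: −1/1209600 · (0.00000 − 0.00000) = 0.00000.

S_4 ≈ 22113.0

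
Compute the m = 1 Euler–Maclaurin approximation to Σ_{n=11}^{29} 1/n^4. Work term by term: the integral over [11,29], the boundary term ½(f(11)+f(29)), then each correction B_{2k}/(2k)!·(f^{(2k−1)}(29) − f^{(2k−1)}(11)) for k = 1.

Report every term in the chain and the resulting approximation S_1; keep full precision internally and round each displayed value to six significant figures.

S_1 ≈ 0.000273682

The integral term ∫_11^29 1/x^4 dx = 0.000236771.
Endpoint term: (f(11) + f(29))/2 = (6.83013e-05 + 1.41387e-06)/2 = 3.48576e-05.
So far: 0.000271629.
Correction k=1: B_{2}/2! · (f^{(1)}(29) − f^{(1)}(11)) = 1/12 · (-1.95016e-07 − (-2.48369e-05)) = 2.05349e-06.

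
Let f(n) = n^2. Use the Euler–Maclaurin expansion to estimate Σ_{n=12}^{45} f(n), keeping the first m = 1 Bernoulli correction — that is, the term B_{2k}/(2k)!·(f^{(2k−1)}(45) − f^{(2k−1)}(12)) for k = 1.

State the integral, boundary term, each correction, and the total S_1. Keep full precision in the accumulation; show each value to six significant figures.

The integral term ∫_12^45 x^2 dx = 29799.0.
Endpoint term: (f(12) + f(45))/2 = (144.000 + 2025.00)/2 = 1084.50.
Running total after boundary: 30883.5.
k=1: B_{2}/(2)! × [f^{(1)}(45) − f^{(1)}(12)] = 1/12 × (90.0000 − 24.0000) = 5.50000.

S_1 ≈ 30889.0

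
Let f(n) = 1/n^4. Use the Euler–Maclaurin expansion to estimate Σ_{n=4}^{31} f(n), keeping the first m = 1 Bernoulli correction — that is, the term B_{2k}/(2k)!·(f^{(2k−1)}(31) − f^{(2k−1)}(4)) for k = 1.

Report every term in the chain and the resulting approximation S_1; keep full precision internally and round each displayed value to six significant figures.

Integral: ∫_4^31 1/x^4 dx = 0.00519714.
Boundary: ½(f(4) + f(31)) = ½(0.00390625 + 1.08281e-06) = 0.00195367.
So far: 0.00715081.
Correction k=1: B_{2}/2! · (f^{(1)}(31) − f^{(1)}(4)) = 1/12 · (-1.39718e-07 − (-0.00390625)) = 0.000325509.

S_1 ≈ 0.00747632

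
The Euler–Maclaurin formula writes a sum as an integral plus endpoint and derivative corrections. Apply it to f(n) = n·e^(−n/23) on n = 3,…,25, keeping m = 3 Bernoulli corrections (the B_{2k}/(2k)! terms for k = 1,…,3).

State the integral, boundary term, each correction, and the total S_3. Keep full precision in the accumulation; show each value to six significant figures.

S_3 ≈ 158.024

∫_3^25 x·e^(−x/23) dx evaluates to 152.558.
Boundary: ½(f(3) + f(25)) = ½(2.63314 + 8.43103) = 5.53209.
Running total after boundary: 158.090.
Order-1 term: 1/12 · (-0.0293253 − 0.763229) = -0.0660462.
After k=1: 158.024.
Order-2 term: −1/720 · (0.00121958 − 0.00476117) = 4.91887e-06.
After k=2: 158.024.
Order-3 term: 1/30240 · (4.71568e-06 − 1.52733e-05) = -3.49126e-10.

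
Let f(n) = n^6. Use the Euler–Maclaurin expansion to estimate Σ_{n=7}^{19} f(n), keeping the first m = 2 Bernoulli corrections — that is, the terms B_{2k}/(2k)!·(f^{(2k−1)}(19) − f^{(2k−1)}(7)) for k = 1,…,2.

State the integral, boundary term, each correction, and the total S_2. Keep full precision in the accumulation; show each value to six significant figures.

The integral term ∫_7^19 x^6 dx = 1.27578e+08.
½[f(7) + f(19)] = ½[117649 + 4.70459e+07] = 2.35818e+07.
Running total after boundary: 1.51160e+08.
Order-1 term: 1/12 · (1.48566e+07 − 100842) = 1.22965e+06.
After k=1: 1.52390e+08.
Order-2 term: −1/720 · (823080 − 41160.0) = -1086.00.

S_2 ≈ 1.52389e+08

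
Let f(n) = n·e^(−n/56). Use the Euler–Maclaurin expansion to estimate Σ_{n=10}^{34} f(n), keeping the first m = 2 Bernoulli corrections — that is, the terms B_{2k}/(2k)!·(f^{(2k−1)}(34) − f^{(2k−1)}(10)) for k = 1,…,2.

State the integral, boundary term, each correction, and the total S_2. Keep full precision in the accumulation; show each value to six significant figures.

∫_10^34 x·e^(−x/56) dx evaluates to 345.248.
Boundary: ½(f(10) + f(34)) = ½(8.36464 + 18.5268) = 13.4457.
Running total after boundary: 358.694.
Correction k=1: B_{2}/2! · (f^{(1)}(34) − f^{(1)}(10)) = 1/12 · (0.214070 − 0.687096) = -0.0394188.
Partial sum through k=1: 358.655.
Correction k=2: B_{4}/4! · (f^{(3)}(34) − f^{(3)}(10)) = −1/720 · (0.000415778 − 0.000752559) = 4.67751e-07.

S_2 ≈ 358.655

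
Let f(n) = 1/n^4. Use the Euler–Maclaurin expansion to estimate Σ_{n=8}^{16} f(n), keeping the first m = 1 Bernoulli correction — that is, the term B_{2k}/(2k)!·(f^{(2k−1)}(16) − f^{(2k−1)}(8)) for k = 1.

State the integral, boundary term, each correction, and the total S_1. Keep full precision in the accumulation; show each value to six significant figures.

∫_8^16 1/x^4 dx evaluates to 0.000569661.
½[f(8) + f(16)] = ½[0.000244141 + 1.52588e-05] = 0.000129700.
So far: 0.000699361.
Correction k=1: B_{2}/2! · (f^{(1)}(16) − f^{(1)}(8)) = 1/12 · (-3.81470e-06 − (-0.000122070)) = 9.85463e-06.

S_1 ≈ 0.000709216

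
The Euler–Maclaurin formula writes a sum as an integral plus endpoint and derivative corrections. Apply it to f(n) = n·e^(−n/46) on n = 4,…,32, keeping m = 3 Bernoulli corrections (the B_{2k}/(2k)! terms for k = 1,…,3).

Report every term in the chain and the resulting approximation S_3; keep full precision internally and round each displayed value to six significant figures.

S_3 ≈ 328.694

The integral term ∫_4^32 x·e^(−x/46) dx = 318.937.
½[f(4) + f(32)] = ½[3.66687 + 15.9600] = 9.81342.
Running total after boundary: 328.751.
Order-1 term: 1/12 · (0.151793 − 0.837002) = -0.0571008.
Running total after k=1: 328.694.
Order-2 term: −1/720 · (0.000543143 − 0.00126202) = 9.98441e-07.
Running total after k=2: 328.694.
Order-3 term: 1/30240 · (4.79466e-07 − 1.00590e-06) = -1.74085e-11.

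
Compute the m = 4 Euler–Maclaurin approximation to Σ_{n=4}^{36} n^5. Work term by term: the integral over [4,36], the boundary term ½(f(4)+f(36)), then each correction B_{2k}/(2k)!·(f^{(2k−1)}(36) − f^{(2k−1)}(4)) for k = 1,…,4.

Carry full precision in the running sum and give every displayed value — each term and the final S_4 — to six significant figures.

Integral: ∫_4^36 x^5 dx = 3.62796e+08.
Endpoint term: (f(4) + f(36))/2 = (1024.00 + 6.04662e+07)/2 = 3.02336e+07.
So far: 3.93030e+08.
Correction k=1: B_{2}/2! · (f^{(1)}(36) − f^{(1)}(4)) = 1/12 · (8.39808e+06 − 1280.00) = 699733.
Partial sum through k=1: 3.93730e+08.
Correction k=2: B_{4}/4! · (f^{(3)}(36) − f^{(3)}(4)) = −1/720 · (77760.0 − 960.000) = -106.667.
Partial sum through k=2: 3.93730e+08.
Correction k=3: B_{6}/6! · (f^{(5)}(36) − f^{(5)}(4)) = 1/30240 · (120.000 − 120.000) = 0.00000.
Partial sum through k=3: 3.93730e+08.
Correction k=4: B_{8}/8! · (f^{(7)}(36) − f^{(7)}(4)) = −1/1209600 · (0.00000 − 0.00000) = 0.00000.

S_4 ≈ 3.93730e+08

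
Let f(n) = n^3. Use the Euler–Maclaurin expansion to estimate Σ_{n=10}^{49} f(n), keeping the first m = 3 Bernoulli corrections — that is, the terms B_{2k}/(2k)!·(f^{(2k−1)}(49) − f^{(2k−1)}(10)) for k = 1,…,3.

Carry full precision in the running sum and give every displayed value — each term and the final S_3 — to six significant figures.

The integral term ∫_10^49 x^3 dx = 1.43870e+06.
Boundary: ½(f(10) + f(49)) = ½(1000.00 + 117649) = 59324.5.
Running total after boundary: 1.49802e+06.
k=1: B_{2}/(2)! × [f^{(1)}(49) − f^{(1)}(10)] = 1/12 × (7203.00 − 300.000) = 575.250.
Partial sum through k=1: 1.49860e+06.
k=2: B_{4}/(4)! × [f^{(3)}(49) − f^{(3)}(10)] = −1/720 × (6.00000 − 6.00000) = 0.00000.
Partial sum through k=2: 1.49860e+06.
k=3: B_{6}/(6)! × [f^{(5)}(49) − f^{(5)}(10)] = 1/30240 × (0.00000 − 0.00000) = 0.00000.

S_3 ≈ 1.49860e+06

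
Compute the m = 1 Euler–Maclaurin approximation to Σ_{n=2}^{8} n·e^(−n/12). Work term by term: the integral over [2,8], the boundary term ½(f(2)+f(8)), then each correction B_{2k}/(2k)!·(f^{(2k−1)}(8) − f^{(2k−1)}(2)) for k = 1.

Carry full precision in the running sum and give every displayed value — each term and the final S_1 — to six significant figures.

Integral: ∫_2^8 x·e^(−x/12) dx = 18.9888.
Endpoint term: (f(2) + f(8))/2 = (1.69296 + 4.10734)/2 = 2.90015.
So far: 21.8890.
Order-1 term: 1/12 · (0.171139 − 0.705401) = -0.0445219.

S_1 ≈ 21.8444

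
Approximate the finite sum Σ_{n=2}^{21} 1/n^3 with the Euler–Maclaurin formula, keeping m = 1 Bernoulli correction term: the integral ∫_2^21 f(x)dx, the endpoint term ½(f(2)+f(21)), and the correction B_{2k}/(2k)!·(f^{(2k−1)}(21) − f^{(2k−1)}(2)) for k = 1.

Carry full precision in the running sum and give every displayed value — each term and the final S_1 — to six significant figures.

S_1 ≈ 0.202044

∫_2^21 1/x^3 dx evaluates to 0.123866.
Boundary: ½(f(2) + f(21)) = ½(0.125000 + 0.000107980) = 0.0625540.
Integral + boundary = 0.186420.
k=1: B_{2}/(2)! × [f^{(1)}(21) − f^{(1)}(2)] = 1/12 × (-1.54257e-05 − (-0.187500)) = 0.0156237.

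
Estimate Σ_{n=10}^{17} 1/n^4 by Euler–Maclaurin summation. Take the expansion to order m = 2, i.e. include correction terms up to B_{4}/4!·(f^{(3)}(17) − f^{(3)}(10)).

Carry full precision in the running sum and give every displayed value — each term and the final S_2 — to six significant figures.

Integral: ∫_10^17 1/x^4 dx = 0.000265486.
Boundary: ½(f(10) + f(17)) = ½(0.000100000 + 1.19730e-05) = 5.59865e-05.
So far: 0.000321473.
k=1: B_{2}/(2)! × [f^{(1)}(17) − f^{(1)}(10)] = 1/12 × (-2.81719e-06 − (-4.00000e-05)) = 3.09857e-06.
After k=1: 0.000324571.
k=2: B_{4}/(4)! × [f^{(3)}(17) − f^{(3)}(10)] = −1/720 × (-2.92441e-07 − (-1.20000e-05)) = -1.62605e-08.

S_2 ≈ 0.000324555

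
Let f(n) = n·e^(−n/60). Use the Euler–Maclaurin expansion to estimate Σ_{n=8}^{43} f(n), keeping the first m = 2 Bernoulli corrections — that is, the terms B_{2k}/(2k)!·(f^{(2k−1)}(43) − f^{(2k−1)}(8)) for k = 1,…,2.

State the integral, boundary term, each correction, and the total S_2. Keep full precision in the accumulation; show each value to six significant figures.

Integral: ∫_8^43 x·e^(−x/60) dx = 552.534.
Boundary: ½(f(8) + f(43)) = ½(7.00139 + 21.0002) = 14.0008.
Running total after boundary: 566.535.
k=1: B_{2}/(2)! × [f^{(1)}(43) − f^{(1)}(8)] = 1/12 × (0.138374 − 0.758484) = -0.0516758.
Running total after k=1: 566.484.
k=2: B_{4}/(4)! × [f^{(3)}(43) − f^{(3)}(8)] = −1/720 × (0.000309758 − 0.000696897) = 5.37694e-07.

S_2 ≈ 566.484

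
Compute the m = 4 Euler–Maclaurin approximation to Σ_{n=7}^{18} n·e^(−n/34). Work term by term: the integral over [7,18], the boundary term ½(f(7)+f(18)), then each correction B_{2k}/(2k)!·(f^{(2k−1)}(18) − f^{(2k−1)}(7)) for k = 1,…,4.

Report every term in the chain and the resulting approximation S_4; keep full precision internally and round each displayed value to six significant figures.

The integral term ∫_7^18 x·e^(−x/34) dx = 93.3509.
½[f(7) + f(18)] = ½[5.69750 + 10.6011] = 8.14931.
Running total after boundary: 101.500.
Correction k=1: B_{2}/2! · (f^{(1)}(18) − f^{(1)}(7)) = 1/12 · (0.277154 − 0.646355) = -0.0307668.
Running total after k=1: 101.469.
Correction k=2: B_{4}/4! · (f^{(3)}(18) − f^{(3)}(7)) = −1/720 · (0.00125870 − 0.00196731) = 9.84185e-07.
Running total after k=2: 101.469.
Correction k=3: B_{6}/6! · (f^{(5)}(18) − f^{(5)}(7)) = 1/30240 · (1.97028e-06 − 2.91998e-06) = -3.14053e-11.
Running total after k=3: 101.469.
Correction k=4: B_{8}/8! · (f^{(7)}(18) − f^{(7)}(7)) = −1/1209600 · (2.46689e-09 − 3.57969e-09) = 9.19978e-16.

S_4 ≈ 101.469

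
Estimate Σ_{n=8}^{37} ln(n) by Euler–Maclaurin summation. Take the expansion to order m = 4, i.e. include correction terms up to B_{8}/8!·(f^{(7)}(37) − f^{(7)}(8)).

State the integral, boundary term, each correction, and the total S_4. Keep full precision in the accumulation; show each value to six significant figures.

∫_8^37 ln(x) dx evaluates to 87.9684.
Endpoint term: (f(8) + f(37))/2 = (2.07944 + 3.61092)/2 = 2.84518.
Running total after boundary: 90.8136.
k=1: B_{2}/(2)! × [f^{(1)}(37) − f^{(1)}(8)] = 1/12 × (0.0270270 − 0.125000) = -0.00816441.
Running total after k=1: 90.8054.
k=2: B_{4}/(4)! × [f^{(3)}(37) − f^{(3)}(8)] = −1/720 × (3.94843e-05 − 0.00390625) = 5.37051e-06.
Running total after k=2: 90.8055.
k=3: B_{6}/(6)! × [f^{(5)}(37) − f^{(5)}(8)] = 1/30240 × (3.46101e-07 − 0.000732422) = -2.42089e-08.
Running total after k=3: 90.8055.
k=4: B_{8}/(8)! × [f^{(7)}(37) − f^{(7)}(8)] = −1/1209600 × (7.58439e-09 − 0.000343323) = 2.83825e-10.

S_4 ≈ 90.8055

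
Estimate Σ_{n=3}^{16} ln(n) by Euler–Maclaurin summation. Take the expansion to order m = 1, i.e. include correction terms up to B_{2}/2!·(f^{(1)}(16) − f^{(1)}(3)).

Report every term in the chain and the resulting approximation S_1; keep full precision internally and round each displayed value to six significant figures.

S_1 ≈ 29.9786

Integral: ∫_3^16 ln(x) dx = 28.0656.
Endpoint term: (f(3) + f(16))/2 = (1.09861 + 2.77259)/2 = 1.93560.
Integral + boundary = 30.0012.
Correction k=1: B_{2}/2! · (f^{(1)}(16) − f^{(1)}(3)) = 1/12 · (0.0625000 − 0.333333) = -0.0225694.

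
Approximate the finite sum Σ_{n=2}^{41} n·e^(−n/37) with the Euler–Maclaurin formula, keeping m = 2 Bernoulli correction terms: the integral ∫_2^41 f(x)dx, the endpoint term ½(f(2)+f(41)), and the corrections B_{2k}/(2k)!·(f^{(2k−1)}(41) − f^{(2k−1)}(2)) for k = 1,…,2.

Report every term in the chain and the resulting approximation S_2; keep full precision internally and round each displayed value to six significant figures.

S_2 ≈ 421.801

The integral term ∫_2^41 x·e^(−x/37) dx = 414.162.
Boundary: ½(f(2) + f(41)) = ½(1.89476 + 13.5375) = 7.71613.
Integral + boundary = 421.879.
Order-1 term: 1/12 · (-0.0356955 − 0.896171) = -0.0776555.
Partial sum through k=1: 421.801.
Order-2 term: −1/720 · (0.000456297 − 0.00203867) = 2.19773e-06.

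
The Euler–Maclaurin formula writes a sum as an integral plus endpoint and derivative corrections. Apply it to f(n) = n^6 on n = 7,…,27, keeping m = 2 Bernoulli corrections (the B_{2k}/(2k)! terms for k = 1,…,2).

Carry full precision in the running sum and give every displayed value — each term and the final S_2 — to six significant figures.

S_2 ≈ 1.69515e+09

∫_7^27 x^6 dx evaluates to 1.49422e+09.
Boundary: ½(f(7) + f(27)) = ½(117649 + 3.87420e+08) = 1.93769e+08.
Running total after boundary: 1.68799e+09.
Order-1 term: 1/12 · (8.60934e+07 − 100842) = 7.16605e+06.
Running total after k=1: 1.69515e+09.
Order-2 term: −1/720 · (2.36196e+06 − 41160.0) = -3223.33.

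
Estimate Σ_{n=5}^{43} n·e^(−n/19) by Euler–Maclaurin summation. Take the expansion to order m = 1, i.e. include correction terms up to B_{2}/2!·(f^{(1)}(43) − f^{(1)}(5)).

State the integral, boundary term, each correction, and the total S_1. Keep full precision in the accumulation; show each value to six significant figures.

∫_5^43 x·e^(−x/19) dx evaluates to 227.954.
Boundary: ½(f(5) + f(43)) = ½(3.84310 + 4.47292) = 4.15801.
Integral + boundary = 232.112.
k=1: B_{2}/(2)! × [f^{(1)}(43) − f^{(1)}(5)] = 1/12 × (-0.131396 − 0.566352) = -0.0581456.

S_1 ≈ 232.054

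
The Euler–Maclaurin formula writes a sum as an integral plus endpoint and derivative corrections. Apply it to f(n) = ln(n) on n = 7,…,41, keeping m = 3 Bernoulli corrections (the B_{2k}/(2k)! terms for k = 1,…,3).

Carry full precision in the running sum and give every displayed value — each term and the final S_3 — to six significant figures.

S_3 ≈ 107.455

∫_7^41 ln(x) dx evaluates to 104.635.
Endpoint term: (f(7) + f(41))/2 = (1.94591 + 3.71357)/2 = 2.82974.
Running total after boundary: 107.465.
Order-1 term: 1/12 · (0.0243902 − 0.142857) = -0.00987224.
After k=1: 107.455.
Order-2 term: −1/720 · (2.90187e-05 − 0.00583090) = 8.05817e-06.
After k=2: 107.455.
Order-3 term: 1/30240 · (2.07153e-07 − 0.00142798) = -4.72146e-08.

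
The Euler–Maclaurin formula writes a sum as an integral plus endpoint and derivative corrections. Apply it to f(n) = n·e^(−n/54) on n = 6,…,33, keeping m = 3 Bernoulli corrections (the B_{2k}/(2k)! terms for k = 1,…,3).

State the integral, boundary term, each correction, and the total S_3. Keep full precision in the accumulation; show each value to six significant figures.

S_3 ≈ 361.043

∫_6^33 x·e^(−x/54) dx evaluates to 349.452.
Boundary: ½(f(6) + f(33)) = ½(5.36904 + 17.9107) = 11.6399.
So far: 361.092.
Order-1 term: 1/12 · (0.211068 − 0.795413) = -0.0486954.
Running total after k=1: 361.043.
Order-2 term: −1/720 · (0.000444638 − 0.000886520) = 6.13725e-07.
Running total after k=2: 361.043.
Order-3 term: 1/30240 · (2.80141e-07 − 5.14494e-07) = -7.74975e-12.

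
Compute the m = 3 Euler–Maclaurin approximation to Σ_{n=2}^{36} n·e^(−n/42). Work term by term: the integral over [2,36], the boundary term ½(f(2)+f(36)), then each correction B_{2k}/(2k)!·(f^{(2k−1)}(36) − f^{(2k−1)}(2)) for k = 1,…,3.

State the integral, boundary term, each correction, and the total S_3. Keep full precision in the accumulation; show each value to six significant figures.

∫_2^36 x·e^(−x/42) dx evaluates to 371.817.
Endpoint term: (f(2) + f(36))/2 = (1.90699 + 15.2774)/2 = 8.59221.
Integral + boundary = 380.409.
Correction k=1: B_{2}/2! · (f^{(1)}(36) − f^{(1)}(2)) = 1/12 · (0.0606247 − 0.908092) = -0.0706223.
Partial sum through k=1: 380.339.
Correction k=2: B_{4}/4! · (f^{(3)}(36) − f^{(3)}(2)) = −1/720 · (0.000515516 − 0.00159585) = 1.50047e-06.
Partial sum through k=2: 380.339.
Correction k=3: B_{6}/6! · (f^{(5)}(36) − f^{(5)}(2)) = 1/30240 · (5.65003e-07 − 1.51753e-06) = -3.14988e-11.

S_3 ≈ 380.339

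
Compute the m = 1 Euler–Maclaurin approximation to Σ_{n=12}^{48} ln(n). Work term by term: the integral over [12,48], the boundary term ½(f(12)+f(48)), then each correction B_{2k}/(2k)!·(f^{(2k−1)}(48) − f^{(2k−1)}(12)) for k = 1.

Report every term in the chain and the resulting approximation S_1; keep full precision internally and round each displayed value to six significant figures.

Integral: ∫_12^48 ln(x) dx = 119.999.
Boundary: ½(f(12) + f(48)) = ½(2.48491 + 3.87120) = 3.17805.
So far: 123.177.
k=1: B_{2}/(2)! × [f^{(1)}(48) − f^{(1)}(12)] = 1/12 × (0.0208333 − 0.0833333) = -0.00520833.

S_1 ≈ 123.172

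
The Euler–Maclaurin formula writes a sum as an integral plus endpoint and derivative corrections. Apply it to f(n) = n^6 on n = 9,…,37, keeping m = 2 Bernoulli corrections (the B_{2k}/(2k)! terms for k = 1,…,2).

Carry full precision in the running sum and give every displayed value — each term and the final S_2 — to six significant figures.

The integral term ∫_9^37 x^6 dx = 1.35610e+10.
½[f(9) + f(37)] = ½[531441 + 2.56573e+09] = 1.28313e+09.
So far: 1.48441e+10.
k=1: B_{2}/(2)! × [f^{(1)}(37) − f^{(1)}(9)] = 1/12 × (4.16064e+08 − 354294) = 3.46425e+07.
Running total after k=1: 1.48788e+10.
k=2: B_{4}/(4)! × [f^{(3)}(37) − f^{(3)}(9)] = −1/720 × (6.07836e+06 − 87480.0) = -8320.67.

S_2 ≈ 1.48788e+10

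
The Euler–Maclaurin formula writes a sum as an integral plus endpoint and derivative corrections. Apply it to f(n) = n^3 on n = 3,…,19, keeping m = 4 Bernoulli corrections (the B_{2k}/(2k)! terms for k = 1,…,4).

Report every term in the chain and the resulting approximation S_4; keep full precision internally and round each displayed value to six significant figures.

S_4 ≈ 36091.0

The integral term ∫_3^19 x^3 dx = 32560.0.
½[f(3) + f(19)] = ½[27.0000 + 6859.00] = 3443.00.
Running total after boundary: 36003.0.
k=1: B_{2}/(2)! × [f^{(1)}(19) − f^{(1)}(3)] = 1/12 × (1083.00 − 27.0000) = 88.0000.
After k=1: 36091.0.
k=2: B_{4}/(4)! × [f^{(3)}(19) − f^{(3)}(3)] = −1/720 × (6.00000 − 6.00000) = 0.00000.
After k=2: 36091.0.
k=3: B_{6}/(6)! × [f^{(5)}(19) − f^{(5)}(3)] = 1/30240 × (0.00000 − 0.00000) = 0.00000.
After k=3: 36091.0.
k=4: B_{8}/(8)! × [f^{(7)}(19) − f^{(7)}(3)] = −1/1209600 × (0.00000 − 0.00000) = 0.00000.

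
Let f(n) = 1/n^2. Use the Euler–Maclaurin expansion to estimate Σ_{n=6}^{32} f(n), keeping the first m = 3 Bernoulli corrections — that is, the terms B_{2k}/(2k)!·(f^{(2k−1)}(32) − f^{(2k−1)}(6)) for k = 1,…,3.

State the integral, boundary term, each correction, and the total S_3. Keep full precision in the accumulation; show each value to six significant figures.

Integral: ∫_6^32 1/x^2 dx = 0.135417.
Endpoint term: (f(6) + f(32))/2 = (0.0277778 + 0.000976562)/2 = 0.0143772.
So far: 0.149794.
k=1: B_{2}/(2)! × [f^{(1)}(32) − f^{(1)}(6)] = 1/12 × (-6.10352e-05 − (-0.00925926)) = 0.000766519.
After k=1: 0.150560.
k=2: B_{4}/(4)! × [f^{(3)}(32) − f^{(3)}(6)] = −1/720 × (-7.15256e-07 − (-0.00308642)) = -4.28570e-06.
After k=2: 0.150556.
k=3: B_{6}/(6)! × [f^{(5)}(32) − f^{(5)}(6)] = 1/30240 × (-2.09548e-08 − (-0.00257202)) = 8.50528e-08.

S_3 ≈ 0.150556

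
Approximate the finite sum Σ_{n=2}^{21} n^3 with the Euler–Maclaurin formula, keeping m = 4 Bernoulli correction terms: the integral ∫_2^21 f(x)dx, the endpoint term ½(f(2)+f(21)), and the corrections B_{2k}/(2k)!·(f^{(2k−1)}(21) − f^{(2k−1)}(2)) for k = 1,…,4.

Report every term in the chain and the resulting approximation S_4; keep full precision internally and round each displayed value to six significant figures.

The integral term ∫_2^21 x^3 dx = 48616.2.
Boundary: ½(f(2) + f(21)) = ½(8.00000 + 9261.00) = 4634.50.
So far: 53250.8.
k=1: B_{2}/(2)! × [f^{(1)}(21) − f^{(1)}(2)] = 1/12 × (1323.00 − 12.0000) = 109.250.
Partial sum through k=1: 53360.0.
k=2: B_{4}/(4)! × [f^{(3)}(21) − f^{(3)}(2)] = −1/720 × (6.00000 − 6.00000) = 0.00000.
Partial sum through k=2: 53360.0.
k=3: B_{6}/(6)! × [f^{(5)}(21) − f^{(5)}(2)] = 1/30240 × (0.00000 − 0.00000) = 0.00000.
Partial sum through k=3: 53360.0.
k=4: B_{8}/(8)! × [f^{(7)}(21) − f^{(7)}(2)] = −1/1209600 × (0.00000 − 0.00000) = 0.00000.

S_4 ≈ 53360.0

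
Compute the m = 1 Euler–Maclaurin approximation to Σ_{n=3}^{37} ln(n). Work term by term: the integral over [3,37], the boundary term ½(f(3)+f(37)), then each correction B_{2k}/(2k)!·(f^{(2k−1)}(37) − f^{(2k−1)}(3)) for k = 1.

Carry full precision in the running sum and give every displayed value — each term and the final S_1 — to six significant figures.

The integral term ∫_3^37 ln(x) dx = 96.3081.
Endpoint term: (f(3) + f(37))/2 = (1.09861 + 3.61092)/2 = 2.35477.
So far: 98.6629.
Order-1 term: 1/12 · (0.0270270 − 0.333333) = -0.0255255.

S_1 ≈ 98.6374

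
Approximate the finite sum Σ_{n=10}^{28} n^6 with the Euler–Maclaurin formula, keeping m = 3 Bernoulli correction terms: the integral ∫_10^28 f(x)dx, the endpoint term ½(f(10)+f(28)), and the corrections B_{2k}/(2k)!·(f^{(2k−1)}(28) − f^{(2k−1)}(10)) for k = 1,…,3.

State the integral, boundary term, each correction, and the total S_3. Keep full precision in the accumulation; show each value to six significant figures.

∫_10^28 x^6 dx evaluates to 1.92613e+09.
½[f(10) + f(28)] = ½[1.00000e+06 + 4.81890e+08] = 2.41445e+08.
Integral + boundary = 2.16758e+09.
Order-1 term: 1/12 · (1.03262e+08 − 600000) = 8.55518e+06.
Partial sum through k=1: 2.17613e+09.
Order-2 term: −1/720 · (2.63424e+06 − 120000) = -3492.00.
Partial sum through k=2: 2.17613e+09.
Order-3 term: 1/30240 · (20160.0 − 7200.00) = 0.428571.

S_3 ≈ 2.17613e+09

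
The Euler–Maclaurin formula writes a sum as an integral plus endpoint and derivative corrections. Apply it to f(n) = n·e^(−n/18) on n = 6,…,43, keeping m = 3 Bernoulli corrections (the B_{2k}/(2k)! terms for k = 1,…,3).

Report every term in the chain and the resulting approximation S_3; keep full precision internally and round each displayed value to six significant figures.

Integral: ∫_6^43 x·e^(−x/18) dx = 208.820.
Endpoint term: (f(6) + f(43))/2 = (4.29919 + 3.94446)/2 = 4.12182.
So far: 212.942.
k=1: B_{2}/(2)! × [f^{(1)}(43) − f^{(1)}(6)] = 1/12 × (-0.127405 − 0.477688) = -0.0504244.
After k=1: 212.892.
k=2: B_{4}/(4)! × [f^{(3)}(43) − f^{(3)}(6)] = −1/720 × (0.000173019 − 0.00589738) = 7.95050e-06.
After k=2: 212.892.
k=3: B_{6}/(6)! × [f^{(5)}(43) − f^{(5)}(6)] = 1/30240 × (2.28168e-06 − 3.18531e-05) = -9.77892e-10.

S_3 ≈ 212.892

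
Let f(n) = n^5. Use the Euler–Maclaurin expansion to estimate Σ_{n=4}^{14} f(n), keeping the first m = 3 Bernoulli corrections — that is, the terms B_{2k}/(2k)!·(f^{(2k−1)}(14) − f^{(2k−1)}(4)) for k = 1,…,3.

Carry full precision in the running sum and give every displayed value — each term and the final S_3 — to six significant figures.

Integral: ∫_4^14 x^5 dx = 1.25424e+06.
½[f(4) + f(14)] = ½[1024.00 + 537824] = 269424.
So far: 1.52366e+06.
Order-1 term: 1/12 · (192080 − 1280.00) = 15900.0.
Running total after k=1: 1.53956e+06.
Order-2 term: −1/720 · (11760.0 − 960.000) = -15.0000.
Running total after k=2: 1.53955e+06.
Order-3 term: 1/30240 · (120.000 − 120.000) = 0.00000.

S_3 ≈ 1.53955e+06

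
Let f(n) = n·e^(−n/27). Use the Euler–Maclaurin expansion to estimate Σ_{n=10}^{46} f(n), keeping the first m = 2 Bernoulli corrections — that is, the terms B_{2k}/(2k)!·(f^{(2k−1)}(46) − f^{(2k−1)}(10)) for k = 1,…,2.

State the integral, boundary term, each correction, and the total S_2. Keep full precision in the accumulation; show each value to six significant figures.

The integral term ∫_10^46 x·e^(−x/27) dx = 331.050.
½[f(10) + f(46)] = ½[6.90479 + 8.37238] = 7.63858.
Running total after boundary: 338.689.
Correction k=1: B_{2}/2! · (f^{(1)}(46) − f^{(1)}(10)) = 1/12 · (-0.128080 − 0.434746) = -0.0469021.
Partial sum through k=1: 338.642.
Correction k=2: B_{4}/4! · (f^{(3)}(46) − f^{(3)}(10)) = −1/720 · (0.000323644 − 0.00249068) = 3.00977e-06.

S_2 ≈ 338.642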